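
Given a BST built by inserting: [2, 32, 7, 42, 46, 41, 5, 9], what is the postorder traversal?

Tree insertion order: [2, 32, 7, 42, 46, 41, 5, 9]
Tree (level-order array): [2, None, 32, 7, 42, 5, 9, 41, 46]
Postorder traversal: [5, 9, 7, 41, 46, 42, 32, 2]


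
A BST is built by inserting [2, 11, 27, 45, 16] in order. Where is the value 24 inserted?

Starting tree (level order): [2, None, 11, None, 27, 16, 45]
Insertion path: 2 -> 11 -> 27 -> 16
Result: insert 24 as right child of 16
Final tree (level order): [2, None, 11, None, 27, 16, 45, None, 24]


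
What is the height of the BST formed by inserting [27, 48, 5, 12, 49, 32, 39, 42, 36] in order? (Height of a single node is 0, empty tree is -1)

Insertion order: [27, 48, 5, 12, 49, 32, 39, 42, 36]
Tree (level-order array): [27, 5, 48, None, 12, 32, 49, None, None, None, 39, None, None, 36, 42]
Compute height bottom-up (empty subtree = -1):
  height(12) = 1 + max(-1, -1) = 0
  height(5) = 1 + max(-1, 0) = 1
  height(36) = 1 + max(-1, -1) = 0
  height(42) = 1 + max(-1, -1) = 0
  height(39) = 1 + max(0, 0) = 1
  height(32) = 1 + max(-1, 1) = 2
  height(49) = 1 + max(-1, -1) = 0
  height(48) = 1 + max(2, 0) = 3
  height(27) = 1 + max(1, 3) = 4
Height = 4


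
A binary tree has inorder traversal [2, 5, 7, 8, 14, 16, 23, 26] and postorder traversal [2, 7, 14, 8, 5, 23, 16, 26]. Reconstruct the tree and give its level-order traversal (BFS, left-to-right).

Inorder:   [2, 5, 7, 8, 14, 16, 23, 26]
Postorder: [2, 7, 14, 8, 5, 23, 16, 26]
Algorithm: postorder visits root last, so walk postorder right-to-left;
each value is the root of the current inorder slice — split it at that
value, recurse on the right subtree first, then the left.
Recursive splits:
  root=26; inorder splits into left=[2, 5, 7, 8, 14, 16, 23], right=[]
  root=16; inorder splits into left=[2, 5, 7, 8, 14], right=[23]
  root=23; inorder splits into left=[], right=[]
  root=5; inorder splits into left=[2], right=[7, 8, 14]
  root=8; inorder splits into left=[7], right=[14]
  root=14; inorder splits into left=[], right=[]
  root=7; inorder splits into left=[], right=[]
  root=2; inorder splits into left=[], right=[]
Reconstructed level-order: [26, 16, 5, 23, 2, 8, 7, 14]


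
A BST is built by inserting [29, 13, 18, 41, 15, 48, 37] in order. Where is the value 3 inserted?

Starting tree (level order): [29, 13, 41, None, 18, 37, 48, 15]
Insertion path: 29 -> 13
Result: insert 3 as left child of 13
Final tree (level order): [29, 13, 41, 3, 18, 37, 48, None, None, 15]


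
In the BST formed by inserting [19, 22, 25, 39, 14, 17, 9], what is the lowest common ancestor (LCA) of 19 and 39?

Tree insertion order: [19, 22, 25, 39, 14, 17, 9]
Tree (level-order array): [19, 14, 22, 9, 17, None, 25, None, None, None, None, None, 39]
In a BST, the LCA of p=19, q=39 is the first node v on the
root-to-leaf path with p <= v <= q (go left if both < v, right if both > v).
Walk from root:
  at 19: 19 <= 19 <= 39, this is the LCA
LCA = 19


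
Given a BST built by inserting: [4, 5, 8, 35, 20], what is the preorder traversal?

Tree insertion order: [4, 5, 8, 35, 20]
Tree (level-order array): [4, None, 5, None, 8, None, 35, 20]
Preorder traversal: [4, 5, 8, 35, 20]


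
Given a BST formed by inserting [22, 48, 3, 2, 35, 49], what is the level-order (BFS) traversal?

Tree insertion order: [22, 48, 3, 2, 35, 49]
Tree (level-order array): [22, 3, 48, 2, None, 35, 49]
BFS from the root, enqueuing left then right child of each popped node:
  queue [22] -> pop 22, enqueue [3, 48], visited so far: [22]
  queue [3, 48] -> pop 3, enqueue [2], visited so far: [22, 3]
  queue [48, 2] -> pop 48, enqueue [35, 49], visited so far: [22, 3, 48]
  queue [2, 35, 49] -> pop 2, enqueue [none], visited so far: [22, 3, 48, 2]
  queue [35, 49] -> pop 35, enqueue [none], visited so far: [22, 3, 48, 2, 35]
  queue [49] -> pop 49, enqueue [none], visited so far: [22, 3, 48, 2, 35, 49]
Result: [22, 3, 48, 2, 35, 49]


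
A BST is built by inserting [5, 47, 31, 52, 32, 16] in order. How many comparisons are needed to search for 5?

Search path for 5: 5
Found: True
Comparisons: 1


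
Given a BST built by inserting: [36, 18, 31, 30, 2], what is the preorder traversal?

Tree insertion order: [36, 18, 31, 30, 2]
Tree (level-order array): [36, 18, None, 2, 31, None, None, 30]
Preorder traversal: [36, 18, 2, 31, 30]


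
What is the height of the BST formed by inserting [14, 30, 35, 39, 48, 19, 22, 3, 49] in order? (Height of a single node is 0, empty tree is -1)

Insertion order: [14, 30, 35, 39, 48, 19, 22, 3, 49]
Tree (level-order array): [14, 3, 30, None, None, 19, 35, None, 22, None, 39, None, None, None, 48, None, 49]
Compute height bottom-up (empty subtree = -1):
  height(3) = 1 + max(-1, -1) = 0
  height(22) = 1 + max(-1, -1) = 0
  height(19) = 1 + max(-1, 0) = 1
  height(49) = 1 + max(-1, -1) = 0
  height(48) = 1 + max(-1, 0) = 1
  height(39) = 1 + max(-1, 1) = 2
  height(35) = 1 + max(-1, 2) = 3
  height(30) = 1 + max(1, 3) = 4
  height(14) = 1 + max(0, 4) = 5
Height = 5


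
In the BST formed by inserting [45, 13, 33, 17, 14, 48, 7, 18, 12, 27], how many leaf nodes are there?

Tree built from: [45, 13, 33, 17, 14, 48, 7, 18, 12, 27]
Tree (level-order array): [45, 13, 48, 7, 33, None, None, None, 12, 17, None, None, None, 14, 18, None, None, None, 27]
Rule: A leaf has 0 children.
Per-node child counts:
  node 45: 2 child(ren)
  node 13: 2 child(ren)
  node 7: 1 child(ren)
  node 12: 0 child(ren)
  node 33: 1 child(ren)
  node 17: 2 child(ren)
  node 14: 0 child(ren)
  node 18: 1 child(ren)
  node 27: 0 child(ren)
  node 48: 0 child(ren)
Matching nodes: [12, 14, 27, 48]
Count of leaf nodes: 4


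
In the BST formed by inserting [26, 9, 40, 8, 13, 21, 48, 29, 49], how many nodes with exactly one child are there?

Tree built from: [26, 9, 40, 8, 13, 21, 48, 29, 49]
Tree (level-order array): [26, 9, 40, 8, 13, 29, 48, None, None, None, 21, None, None, None, 49]
Rule: These are nodes with exactly 1 non-null child.
Per-node child counts:
  node 26: 2 child(ren)
  node 9: 2 child(ren)
  node 8: 0 child(ren)
  node 13: 1 child(ren)
  node 21: 0 child(ren)
  node 40: 2 child(ren)
  node 29: 0 child(ren)
  node 48: 1 child(ren)
  node 49: 0 child(ren)
Matching nodes: [13, 48]
Count of nodes with exactly one child: 2


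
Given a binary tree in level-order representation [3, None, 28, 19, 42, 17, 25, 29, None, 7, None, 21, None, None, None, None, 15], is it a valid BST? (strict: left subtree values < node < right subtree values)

Level-order array: [3, None, 28, 19, 42, 17, 25, 29, None, 7, None, 21, None, None, None, None, 15]
Validate using subtree bounds (lo, hi): at each node, require lo < value < hi,
then recurse left with hi=value and right with lo=value.
Preorder trace (stopping at first violation):
  at node 3 with bounds (-inf, +inf): OK
  at node 28 with bounds (3, +inf): OK
  at node 19 with bounds (3, 28): OK
  at node 17 with bounds (3, 19): OK
  at node 7 with bounds (3, 17): OK
  at node 15 with bounds (7, 17): OK
  at node 25 with bounds (19, 28): OK
  at node 21 with bounds (19, 25): OK
  at node 42 with bounds (28, +inf): OK
  at node 29 with bounds (28, 42): OK
No violation found at any node.
Result: Valid BST


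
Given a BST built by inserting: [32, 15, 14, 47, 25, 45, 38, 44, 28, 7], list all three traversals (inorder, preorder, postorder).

Tree insertion order: [32, 15, 14, 47, 25, 45, 38, 44, 28, 7]
Tree (level-order array): [32, 15, 47, 14, 25, 45, None, 7, None, None, 28, 38, None, None, None, None, None, None, 44]
Inorder (L, root, R): [7, 14, 15, 25, 28, 32, 38, 44, 45, 47]
Preorder (root, L, R): [32, 15, 14, 7, 25, 28, 47, 45, 38, 44]
Postorder (L, R, root): [7, 14, 28, 25, 15, 44, 38, 45, 47, 32]


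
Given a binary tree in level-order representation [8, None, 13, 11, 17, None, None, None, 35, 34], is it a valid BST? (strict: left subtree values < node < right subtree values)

Level-order array: [8, None, 13, 11, 17, None, None, None, 35, 34]
Validate using subtree bounds (lo, hi): at each node, require lo < value < hi,
then recurse left with hi=value and right with lo=value.
Preorder trace (stopping at first violation):
  at node 8 with bounds (-inf, +inf): OK
  at node 13 with bounds (8, +inf): OK
  at node 11 with bounds (8, 13): OK
  at node 17 with bounds (13, +inf): OK
  at node 35 with bounds (17, +inf): OK
  at node 34 with bounds (17, 35): OK
No violation found at any node.
Result: Valid BST


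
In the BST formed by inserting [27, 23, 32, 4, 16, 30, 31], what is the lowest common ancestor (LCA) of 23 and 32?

Tree insertion order: [27, 23, 32, 4, 16, 30, 31]
Tree (level-order array): [27, 23, 32, 4, None, 30, None, None, 16, None, 31]
In a BST, the LCA of p=23, q=32 is the first node v on the
root-to-leaf path with p <= v <= q (go left if both < v, right if both > v).
Walk from root:
  at 27: 23 <= 27 <= 32, this is the LCA
LCA = 27


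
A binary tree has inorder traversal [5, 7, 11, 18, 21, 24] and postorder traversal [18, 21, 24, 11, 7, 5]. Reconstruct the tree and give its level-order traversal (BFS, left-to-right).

Inorder:   [5, 7, 11, 18, 21, 24]
Postorder: [18, 21, 24, 11, 7, 5]
Algorithm: postorder visits root last, so walk postorder right-to-left;
each value is the root of the current inorder slice — split it at that
value, recurse on the right subtree first, then the left.
Recursive splits:
  root=5; inorder splits into left=[], right=[7, 11, 18, 21, 24]
  root=7; inorder splits into left=[], right=[11, 18, 21, 24]
  root=11; inorder splits into left=[], right=[18, 21, 24]
  root=24; inorder splits into left=[18, 21], right=[]
  root=21; inorder splits into left=[18], right=[]
  root=18; inorder splits into left=[], right=[]
Reconstructed level-order: [5, 7, 11, 24, 21, 18]


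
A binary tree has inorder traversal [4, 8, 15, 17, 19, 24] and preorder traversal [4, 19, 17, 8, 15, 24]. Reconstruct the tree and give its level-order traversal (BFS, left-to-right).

Inorder:  [4, 8, 15, 17, 19, 24]
Preorder: [4, 19, 17, 8, 15, 24]
Algorithm: preorder visits root first, so consume preorder in order;
for each root, split the current inorder slice at that value into
left-subtree inorder and right-subtree inorder, then recurse.
Recursive splits:
  root=4; inorder splits into left=[], right=[8, 15, 17, 19, 24]
  root=19; inorder splits into left=[8, 15, 17], right=[24]
  root=17; inorder splits into left=[8, 15], right=[]
  root=8; inorder splits into left=[], right=[15]
  root=15; inorder splits into left=[], right=[]
  root=24; inorder splits into left=[], right=[]
Reconstructed level-order: [4, 19, 17, 24, 8, 15]


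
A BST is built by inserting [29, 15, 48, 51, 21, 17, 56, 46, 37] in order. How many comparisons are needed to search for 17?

Search path for 17: 29 -> 15 -> 21 -> 17
Found: True
Comparisons: 4


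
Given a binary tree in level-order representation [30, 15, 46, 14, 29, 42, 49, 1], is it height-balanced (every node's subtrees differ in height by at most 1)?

Tree (level-order array): [30, 15, 46, 14, 29, 42, 49, 1]
Definition: a tree is height-balanced if, at every node, |h(left) - h(right)| <= 1 (empty subtree has height -1).
Bottom-up per-node check:
  node 1: h_left=-1, h_right=-1, diff=0 [OK], height=0
  node 14: h_left=0, h_right=-1, diff=1 [OK], height=1
  node 29: h_left=-1, h_right=-1, diff=0 [OK], height=0
  node 15: h_left=1, h_right=0, diff=1 [OK], height=2
  node 42: h_left=-1, h_right=-1, diff=0 [OK], height=0
  node 49: h_left=-1, h_right=-1, diff=0 [OK], height=0
  node 46: h_left=0, h_right=0, diff=0 [OK], height=1
  node 30: h_left=2, h_right=1, diff=1 [OK], height=3
All nodes satisfy the balance condition.
Result: Balanced


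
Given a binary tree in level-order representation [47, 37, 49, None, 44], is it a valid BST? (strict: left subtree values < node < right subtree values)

Level-order array: [47, 37, 49, None, 44]
Validate using subtree bounds (lo, hi): at each node, require lo < value < hi,
then recurse left with hi=value and right with lo=value.
Preorder trace (stopping at first violation):
  at node 47 with bounds (-inf, +inf): OK
  at node 37 with bounds (-inf, 47): OK
  at node 44 with bounds (37, 47): OK
  at node 49 with bounds (47, +inf): OK
No violation found at any node.
Result: Valid BST


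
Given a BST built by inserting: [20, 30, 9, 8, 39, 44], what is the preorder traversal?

Tree insertion order: [20, 30, 9, 8, 39, 44]
Tree (level-order array): [20, 9, 30, 8, None, None, 39, None, None, None, 44]
Preorder traversal: [20, 9, 8, 30, 39, 44]


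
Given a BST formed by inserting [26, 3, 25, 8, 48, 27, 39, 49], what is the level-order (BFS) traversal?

Tree insertion order: [26, 3, 25, 8, 48, 27, 39, 49]
Tree (level-order array): [26, 3, 48, None, 25, 27, 49, 8, None, None, 39]
BFS from the root, enqueuing left then right child of each popped node:
  queue [26] -> pop 26, enqueue [3, 48], visited so far: [26]
  queue [3, 48] -> pop 3, enqueue [25], visited so far: [26, 3]
  queue [48, 25] -> pop 48, enqueue [27, 49], visited so far: [26, 3, 48]
  queue [25, 27, 49] -> pop 25, enqueue [8], visited so far: [26, 3, 48, 25]
  queue [27, 49, 8] -> pop 27, enqueue [39], visited so far: [26, 3, 48, 25, 27]
  queue [49, 8, 39] -> pop 49, enqueue [none], visited so far: [26, 3, 48, 25, 27, 49]
  queue [8, 39] -> pop 8, enqueue [none], visited so far: [26, 3, 48, 25, 27, 49, 8]
  queue [39] -> pop 39, enqueue [none], visited so far: [26, 3, 48, 25, 27, 49, 8, 39]
Result: [26, 3, 48, 25, 27, 49, 8, 39]


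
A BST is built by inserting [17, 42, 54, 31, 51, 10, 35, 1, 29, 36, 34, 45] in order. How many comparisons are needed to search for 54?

Search path for 54: 17 -> 42 -> 54
Found: True
Comparisons: 3


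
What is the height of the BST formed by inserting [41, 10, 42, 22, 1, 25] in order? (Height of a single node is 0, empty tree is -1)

Insertion order: [41, 10, 42, 22, 1, 25]
Tree (level-order array): [41, 10, 42, 1, 22, None, None, None, None, None, 25]
Compute height bottom-up (empty subtree = -1):
  height(1) = 1 + max(-1, -1) = 0
  height(25) = 1 + max(-1, -1) = 0
  height(22) = 1 + max(-1, 0) = 1
  height(10) = 1 + max(0, 1) = 2
  height(42) = 1 + max(-1, -1) = 0
  height(41) = 1 + max(2, 0) = 3
Height = 3


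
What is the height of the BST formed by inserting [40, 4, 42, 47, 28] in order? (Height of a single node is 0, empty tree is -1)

Insertion order: [40, 4, 42, 47, 28]
Tree (level-order array): [40, 4, 42, None, 28, None, 47]
Compute height bottom-up (empty subtree = -1):
  height(28) = 1 + max(-1, -1) = 0
  height(4) = 1 + max(-1, 0) = 1
  height(47) = 1 + max(-1, -1) = 0
  height(42) = 1 + max(-1, 0) = 1
  height(40) = 1 + max(1, 1) = 2
Height = 2


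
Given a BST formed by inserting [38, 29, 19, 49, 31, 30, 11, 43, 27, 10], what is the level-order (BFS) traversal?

Tree insertion order: [38, 29, 19, 49, 31, 30, 11, 43, 27, 10]
Tree (level-order array): [38, 29, 49, 19, 31, 43, None, 11, 27, 30, None, None, None, 10]
BFS from the root, enqueuing left then right child of each popped node:
  queue [38] -> pop 38, enqueue [29, 49], visited so far: [38]
  queue [29, 49] -> pop 29, enqueue [19, 31], visited so far: [38, 29]
  queue [49, 19, 31] -> pop 49, enqueue [43], visited so far: [38, 29, 49]
  queue [19, 31, 43] -> pop 19, enqueue [11, 27], visited so far: [38, 29, 49, 19]
  queue [31, 43, 11, 27] -> pop 31, enqueue [30], visited so far: [38, 29, 49, 19, 31]
  queue [43, 11, 27, 30] -> pop 43, enqueue [none], visited so far: [38, 29, 49, 19, 31, 43]
  queue [11, 27, 30] -> pop 11, enqueue [10], visited so far: [38, 29, 49, 19, 31, 43, 11]
  queue [27, 30, 10] -> pop 27, enqueue [none], visited so far: [38, 29, 49, 19, 31, 43, 11, 27]
  queue [30, 10] -> pop 30, enqueue [none], visited so far: [38, 29, 49, 19, 31, 43, 11, 27, 30]
  queue [10] -> pop 10, enqueue [none], visited so far: [38, 29, 49, 19, 31, 43, 11, 27, 30, 10]
Result: [38, 29, 49, 19, 31, 43, 11, 27, 30, 10]


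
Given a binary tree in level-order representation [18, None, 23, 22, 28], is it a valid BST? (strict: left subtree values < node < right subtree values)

Level-order array: [18, None, 23, 22, 28]
Validate using subtree bounds (lo, hi): at each node, require lo < value < hi,
then recurse left with hi=value and right with lo=value.
Preorder trace (stopping at first violation):
  at node 18 with bounds (-inf, +inf): OK
  at node 23 with bounds (18, +inf): OK
  at node 22 with bounds (18, 23): OK
  at node 28 with bounds (23, +inf): OK
No violation found at any node.
Result: Valid BST


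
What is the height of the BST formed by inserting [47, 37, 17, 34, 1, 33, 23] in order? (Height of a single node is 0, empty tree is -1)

Insertion order: [47, 37, 17, 34, 1, 33, 23]
Tree (level-order array): [47, 37, None, 17, None, 1, 34, None, None, 33, None, 23]
Compute height bottom-up (empty subtree = -1):
  height(1) = 1 + max(-1, -1) = 0
  height(23) = 1 + max(-1, -1) = 0
  height(33) = 1 + max(0, -1) = 1
  height(34) = 1 + max(1, -1) = 2
  height(17) = 1 + max(0, 2) = 3
  height(37) = 1 + max(3, -1) = 4
  height(47) = 1 + max(4, -1) = 5
Height = 5


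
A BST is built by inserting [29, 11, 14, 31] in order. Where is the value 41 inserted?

Starting tree (level order): [29, 11, 31, None, 14]
Insertion path: 29 -> 31
Result: insert 41 as right child of 31
Final tree (level order): [29, 11, 31, None, 14, None, 41]


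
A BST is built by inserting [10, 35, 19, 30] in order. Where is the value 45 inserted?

Starting tree (level order): [10, None, 35, 19, None, None, 30]
Insertion path: 10 -> 35
Result: insert 45 as right child of 35
Final tree (level order): [10, None, 35, 19, 45, None, 30]


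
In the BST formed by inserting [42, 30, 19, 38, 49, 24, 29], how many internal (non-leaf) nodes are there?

Tree built from: [42, 30, 19, 38, 49, 24, 29]
Tree (level-order array): [42, 30, 49, 19, 38, None, None, None, 24, None, None, None, 29]
Rule: An internal node has at least one child.
Per-node child counts:
  node 42: 2 child(ren)
  node 30: 2 child(ren)
  node 19: 1 child(ren)
  node 24: 1 child(ren)
  node 29: 0 child(ren)
  node 38: 0 child(ren)
  node 49: 0 child(ren)
Matching nodes: [42, 30, 19, 24]
Count of internal (non-leaf) nodes: 4


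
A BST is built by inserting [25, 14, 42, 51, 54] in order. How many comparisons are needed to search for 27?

Search path for 27: 25 -> 42
Found: False
Comparisons: 2


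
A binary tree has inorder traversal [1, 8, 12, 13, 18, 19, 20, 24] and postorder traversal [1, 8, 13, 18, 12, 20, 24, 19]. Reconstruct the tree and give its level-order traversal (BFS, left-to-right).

Inorder:   [1, 8, 12, 13, 18, 19, 20, 24]
Postorder: [1, 8, 13, 18, 12, 20, 24, 19]
Algorithm: postorder visits root last, so walk postorder right-to-left;
each value is the root of the current inorder slice — split it at that
value, recurse on the right subtree first, then the left.
Recursive splits:
  root=19; inorder splits into left=[1, 8, 12, 13, 18], right=[20, 24]
  root=24; inorder splits into left=[20], right=[]
  root=20; inorder splits into left=[], right=[]
  root=12; inorder splits into left=[1, 8], right=[13, 18]
  root=18; inorder splits into left=[13], right=[]
  root=13; inorder splits into left=[], right=[]
  root=8; inorder splits into left=[1], right=[]
  root=1; inorder splits into left=[], right=[]
Reconstructed level-order: [19, 12, 24, 8, 18, 20, 1, 13]


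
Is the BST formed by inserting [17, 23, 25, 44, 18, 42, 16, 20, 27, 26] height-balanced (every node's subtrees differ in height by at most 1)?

Tree (level-order array): [17, 16, 23, None, None, 18, 25, None, 20, None, 44, None, None, 42, None, 27, None, 26]
Definition: a tree is height-balanced if, at every node, |h(left) - h(right)| <= 1 (empty subtree has height -1).
Bottom-up per-node check:
  node 16: h_left=-1, h_right=-1, diff=0 [OK], height=0
  node 20: h_left=-1, h_right=-1, diff=0 [OK], height=0
  node 18: h_left=-1, h_right=0, diff=1 [OK], height=1
  node 26: h_left=-1, h_right=-1, diff=0 [OK], height=0
  node 27: h_left=0, h_right=-1, diff=1 [OK], height=1
  node 42: h_left=1, h_right=-1, diff=2 [FAIL (|1--1|=2 > 1)], height=2
  node 44: h_left=2, h_right=-1, diff=3 [FAIL (|2--1|=3 > 1)], height=3
  node 25: h_left=-1, h_right=3, diff=4 [FAIL (|-1-3|=4 > 1)], height=4
  node 23: h_left=1, h_right=4, diff=3 [FAIL (|1-4|=3 > 1)], height=5
  node 17: h_left=0, h_right=5, diff=5 [FAIL (|0-5|=5 > 1)], height=6
Node 42 violates the condition: |1 - -1| = 2 > 1.
Result: Not balanced


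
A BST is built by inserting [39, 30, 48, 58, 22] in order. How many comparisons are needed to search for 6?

Search path for 6: 39 -> 30 -> 22
Found: False
Comparisons: 3


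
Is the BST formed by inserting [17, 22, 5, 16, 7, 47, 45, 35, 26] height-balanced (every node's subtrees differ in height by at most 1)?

Tree (level-order array): [17, 5, 22, None, 16, None, 47, 7, None, 45, None, None, None, 35, None, 26]
Definition: a tree is height-balanced if, at every node, |h(left) - h(right)| <= 1 (empty subtree has height -1).
Bottom-up per-node check:
  node 7: h_left=-1, h_right=-1, diff=0 [OK], height=0
  node 16: h_left=0, h_right=-1, diff=1 [OK], height=1
  node 5: h_left=-1, h_right=1, diff=2 [FAIL (|-1-1|=2 > 1)], height=2
  node 26: h_left=-1, h_right=-1, diff=0 [OK], height=0
  node 35: h_left=0, h_right=-1, diff=1 [OK], height=1
  node 45: h_left=1, h_right=-1, diff=2 [FAIL (|1--1|=2 > 1)], height=2
  node 47: h_left=2, h_right=-1, diff=3 [FAIL (|2--1|=3 > 1)], height=3
  node 22: h_left=-1, h_right=3, diff=4 [FAIL (|-1-3|=4 > 1)], height=4
  node 17: h_left=2, h_right=4, diff=2 [FAIL (|2-4|=2 > 1)], height=5
Node 5 violates the condition: |-1 - 1| = 2 > 1.
Result: Not balanced


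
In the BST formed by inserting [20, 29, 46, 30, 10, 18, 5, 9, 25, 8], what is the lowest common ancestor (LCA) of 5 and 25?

Tree insertion order: [20, 29, 46, 30, 10, 18, 5, 9, 25, 8]
Tree (level-order array): [20, 10, 29, 5, 18, 25, 46, None, 9, None, None, None, None, 30, None, 8]
In a BST, the LCA of p=5, q=25 is the first node v on the
root-to-leaf path with p <= v <= q (go left if both < v, right if both > v).
Walk from root:
  at 20: 5 <= 20 <= 25, this is the LCA
LCA = 20


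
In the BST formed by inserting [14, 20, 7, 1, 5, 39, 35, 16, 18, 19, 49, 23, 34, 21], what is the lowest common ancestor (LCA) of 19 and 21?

Tree insertion order: [14, 20, 7, 1, 5, 39, 35, 16, 18, 19, 49, 23, 34, 21]
Tree (level-order array): [14, 7, 20, 1, None, 16, 39, None, 5, None, 18, 35, 49, None, None, None, 19, 23, None, None, None, None, None, 21, 34]
In a BST, the LCA of p=19, q=21 is the first node v on the
root-to-leaf path with p <= v <= q (go left if both < v, right if both > v).
Walk from root:
  at 14: both 19 and 21 > 14, go right
  at 20: 19 <= 20 <= 21, this is the LCA
LCA = 20


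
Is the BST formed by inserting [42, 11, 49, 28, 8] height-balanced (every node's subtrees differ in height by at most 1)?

Tree (level-order array): [42, 11, 49, 8, 28]
Definition: a tree is height-balanced if, at every node, |h(left) - h(right)| <= 1 (empty subtree has height -1).
Bottom-up per-node check:
  node 8: h_left=-1, h_right=-1, diff=0 [OK], height=0
  node 28: h_left=-1, h_right=-1, diff=0 [OK], height=0
  node 11: h_left=0, h_right=0, diff=0 [OK], height=1
  node 49: h_left=-1, h_right=-1, diff=0 [OK], height=0
  node 42: h_left=1, h_right=0, diff=1 [OK], height=2
All nodes satisfy the balance condition.
Result: Balanced


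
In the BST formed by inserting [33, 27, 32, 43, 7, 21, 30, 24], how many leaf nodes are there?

Tree built from: [33, 27, 32, 43, 7, 21, 30, 24]
Tree (level-order array): [33, 27, 43, 7, 32, None, None, None, 21, 30, None, None, 24]
Rule: A leaf has 0 children.
Per-node child counts:
  node 33: 2 child(ren)
  node 27: 2 child(ren)
  node 7: 1 child(ren)
  node 21: 1 child(ren)
  node 24: 0 child(ren)
  node 32: 1 child(ren)
  node 30: 0 child(ren)
  node 43: 0 child(ren)
Matching nodes: [24, 30, 43]
Count of leaf nodes: 3


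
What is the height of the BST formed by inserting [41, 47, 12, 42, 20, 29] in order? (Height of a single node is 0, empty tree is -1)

Insertion order: [41, 47, 12, 42, 20, 29]
Tree (level-order array): [41, 12, 47, None, 20, 42, None, None, 29]
Compute height bottom-up (empty subtree = -1):
  height(29) = 1 + max(-1, -1) = 0
  height(20) = 1 + max(-1, 0) = 1
  height(12) = 1 + max(-1, 1) = 2
  height(42) = 1 + max(-1, -1) = 0
  height(47) = 1 + max(0, -1) = 1
  height(41) = 1 + max(2, 1) = 3
Height = 3


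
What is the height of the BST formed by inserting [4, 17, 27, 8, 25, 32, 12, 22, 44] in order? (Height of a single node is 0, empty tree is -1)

Insertion order: [4, 17, 27, 8, 25, 32, 12, 22, 44]
Tree (level-order array): [4, None, 17, 8, 27, None, 12, 25, 32, None, None, 22, None, None, 44]
Compute height bottom-up (empty subtree = -1):
  height(12) = 1 + max(-1, -1) = 0
  height(8) = 1 + max(-1, 0) = 1
  height(22) = 1 + max(-1, -1) = 0
  height(25) = 1 + max(0, -1) = 1
  height(44) = 1 + max(-1, -1) = 0
  height(32) = 1 + max(-1, 0) = 1
  height(27) = 1 + max(1, 1) = 2
  height(17) = 1 + max(1, 2) = 3
  height(4) = 1 + max(-1, 3) = 4
Height = 4


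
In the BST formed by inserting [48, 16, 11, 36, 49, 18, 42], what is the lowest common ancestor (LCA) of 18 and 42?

Tree insertion order: [48, 16, 11, 36, 49, 18, 42]
Tree (level-order array): [48, 16, 49, 11, 36, None, None, None, None, 18, 42]
In a BST, the LCA of p=18, q=42 is the first node v on the
root-to-leaf path with p <= v <= q (go left if both < v, right if both > v).
Walk from root:
  at 48: both 18 and 42 < 48, go left
  at 16: both 18 and 42 > 16, go right
  at 36: 18 <= 36 <= 42, this is the LCA
LCA = 36


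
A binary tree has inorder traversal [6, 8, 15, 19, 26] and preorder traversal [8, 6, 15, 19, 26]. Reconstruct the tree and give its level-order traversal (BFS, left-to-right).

Inorder:  [6, 8, 15, 19, 26]
Preorder: [8, 6, 15, 19, 26]
Algorithm: preorder visits root first, so consume preorder in order;
for each root, split the current inorder slice at that value into
left-subtree inorder and right-subtree inorder, then recurse.
Recursive splits:
  root=8; inorder splits into left=[6], right=[15, 19, 26]
  root=6; inorder splits into left=[], right=[]
  root=15; inorder splits into left=[], right=[19, 26]
  root=19; inorder splits into left=[], right=[26]
  root=26; inorder splits into left=[], right=[]
Reconstructed level-order: [8, 6, 15, 19, 26]


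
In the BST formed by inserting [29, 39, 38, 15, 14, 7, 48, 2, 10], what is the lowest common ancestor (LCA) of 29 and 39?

Tree insertion order: [29, 39, 38, 15, 14, 7, 48, 2, 10]
Tree (level-order array): [29, 15, 39, 14, None, 38, 48, 7, None, None, None, None, None, 2, 10]
In a BST, the LCA of p=29, q=39 is the first node v on the
root-to-leaf path with p <= v <= q (go left if both < v, right if both > v).
Walk from root:
  at 29: 29 <= 29 <= 39, this is the LCA
LCA = 29


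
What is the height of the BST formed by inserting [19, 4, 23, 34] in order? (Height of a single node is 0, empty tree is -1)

Insertion order: [19, 4, 23, 34]
Tree (level-order array): [19, 4, 23, None, None, None, 34]
Compute height bottom-up (empty subtree = -1):
  height(4) = 1 + max(-1, -1) = 0
  height(34) = 1 + max(-1, -1) = 0
  height(23) = 1 + max(-1, 0) = 1
  height(19) = 1 + max(0, 1) = 2
Height = 2


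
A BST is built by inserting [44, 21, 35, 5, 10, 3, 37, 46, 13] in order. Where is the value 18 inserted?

Starting tree (level order): [44, 21, 46, 5, 35, None, None, 3, 10, None, 37, None, None, None, 13]
Insertion path: 44 -> 21 -> 5 -> 10 -> 13
Result: insert 18 as right child of 13
Final tree (level order): [44, 21, 46, 5, 35, None, None, 3, 10, None, 37, None, None, None, 13, None, None, None, 18]


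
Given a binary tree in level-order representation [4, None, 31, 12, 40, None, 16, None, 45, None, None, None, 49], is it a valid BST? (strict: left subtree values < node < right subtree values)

Level-order array: [4, None, 31, 12, 40, None, 16, None, 45, None, None, None, 49]
Validate using subtree bounds (lo, hi): at each node, require lo < value < hi,
then recurse left with hi=value and right with lo=value.
Preorder trace (stopping at first violation):
  at node 4 with bounds (-inf, +inf): OK
  at node 31 with bounds (4, +inf): OK
  at node 12 with bounds (4, 31): OK
  at node 16 with bounds (12, 31): OK
  at node 40 with bounds (31, +inf): OK
  at node 45 with bounds (40, +inf): OK
  at node 49 with bounds (45, +inf): OK
No violation found at any node.
Result: Valid BST


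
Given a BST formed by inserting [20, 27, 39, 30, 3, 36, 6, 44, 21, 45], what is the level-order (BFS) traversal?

Tree insertion order: [20, 27, 39, 30, 3, 36, 6, 44, 21, 45]
Tree (level-order array): [20, 3, 27, None, 6, 21, 39, None, None, None, None, 30, 44, None, 36, None, 45]
BFS from the root, enqueuing left then right child of each popped node:
  queue [20] -> pop 20, enqueue [3, 27], visited so far: [20]
  queue [3, 27] -> pop 3, enqueue [6], visited so far: [20, 3]
  queue [27, 6] -> pop 27, enqueue [21, 39], visited so far: [20, 3, 27]
  queue [6, 21, 39] -> pop 6, enqueue [none], visited so far: [20, 3, 27, 6]
  queue [21, 39] -> pop 21, enqueue [none], visited so far: [20, 3, 27, 6, 21]
  queue [39] -> pop 39, enqueue [30, 44], visited so far: [20, 3, 27, 6, 21, 39]
  queue [30, 44] -> pop 30, enqueue [36], visited so far: [20, 3, 27, 6, 21, 39, 30]
  queue [44, 36] -> pop 44, enqueue [45], visited so far: [20, 3, 27, 6, 21, 39, 30, 44]
  queue [36, 45] -> pop 36, enqueue [none], visited so far: [20, 3, 27, 6, 21, 39, 30, 44, 36]
  queue [45] -> pop 45, enqueue [none], visited so far: [20, 3, 27, 6, 21, 39, 30, 44, 36, 45]
Result: [20, 3, 27, 6, 21, 39, 30, 44, 36, 45]


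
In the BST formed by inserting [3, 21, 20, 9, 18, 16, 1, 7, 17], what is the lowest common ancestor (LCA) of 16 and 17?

Tree insertion order: [3, 21, 20, 9, 18, 16, 1, 7, 17]
Tree (level-order array): [3, 1, 21, None, None, 20, None, 9, None, 7, 18, None, None, 16, None, None, 17]
In a BST, the LCA of p=16, q=17 is the first node v on the
root-to-leaf path with p <= v <= q (go left if both < v, right if both > v).
Walk from root:
  at 3: both 16 and 17 > 3, go right
  at 21: both 16 and 17 < 21, go left
  at 20: both 16 and 17 < 20, go left
  at 9: both 16 and 17 > 9, go right
  at 18: both 16 and 17 < 18, go left
  at 16: 16 <= 16 <= 17, this is the LCA
LCA = 16


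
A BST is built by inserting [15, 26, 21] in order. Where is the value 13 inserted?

Starting tree (level order): [15, None, 26, 21]
Insertion path: 15
Result: insert 13 as left child of 15
Final tree (level order): [15, 13, 26, None, None, 21]


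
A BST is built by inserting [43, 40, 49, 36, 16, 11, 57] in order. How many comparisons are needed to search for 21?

Search path for 21: 43 -> 40 -> 36 -> 16
Found: False
Comparisons: 4


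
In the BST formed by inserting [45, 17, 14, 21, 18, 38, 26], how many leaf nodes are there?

Tree built from: [45, 17, 14, 21, 18, 38, 26]
Tree (level-order array): [45, 17, None, 14, 21, None, None, 18, 38, None, None, 26]
Rule: A leaf has 0 children.
Per-node child counts:
  node 45: 1 child(ren)
  node 17: 2 child(ren)
  node 14: 0 child(ren)
  node 21: 2 child(ren)
  node 18: 0 child(ren)
  node 38: 1 child(ren)
  node 26: 0 child(ren)
Matching nodes: [14, 18, 26]
Count of leaf nodes: 3


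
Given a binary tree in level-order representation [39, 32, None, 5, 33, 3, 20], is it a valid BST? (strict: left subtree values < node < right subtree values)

Level-order array: [39, 32, None, 5, 33, 3, 20]
Validate using subtree bounds (lo, hi): at each node, require lo < value < hi,
then recurse left with hi=value and right with lo=value.
Preorder trace (stopping at first violation):
  at node 39 with bounds (-inf, +inf): OK
  at node 32 with bounds (-inf, 39): OK
  at node 5 with bounds (-inf, 32): OK
  at node 3 with bounds (-inf, 5): OK
  at node 20 with bounds (5, 32): OK
  at node 33 with bounds (32, 39): OK
No violation found at any node.
Result: Valid BST


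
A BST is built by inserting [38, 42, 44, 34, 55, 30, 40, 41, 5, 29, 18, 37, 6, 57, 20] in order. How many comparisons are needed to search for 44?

Search path for 44: 38 -> 42 -> 44
Found: True
Comparisons: 3


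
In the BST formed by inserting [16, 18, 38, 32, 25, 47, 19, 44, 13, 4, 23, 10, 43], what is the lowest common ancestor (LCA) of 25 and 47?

Tree insertion order: [16, 18, 38, 32, 25, 47, 19, 44, 13, 4, 23, 10, 43]
Tree (level-order array): [16, 13, 18, 4, None, None, 38, None, 10, 32, 47, None, None, 25, None, 44, None, 19, None, 43, None, None, 23]
In a BST, the LCA of p=25, q=47 is the first node v on the
root-to-leaf path with p <= v <= q (go left if both < v, right if both > v).
Walk from root:
  at 16: both 25 and 47 > 16, go right
  at 18: both 25 and 47 > 18, go right
  at 38: 25 <= 38 <= 47, this is the LCA
LCA = 38


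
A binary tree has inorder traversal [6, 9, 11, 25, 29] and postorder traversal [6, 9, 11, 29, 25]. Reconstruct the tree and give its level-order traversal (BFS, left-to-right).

Inorder:   [6, 9, 11, 25, 29]
Postorder: [6, 9, 11, 29, 25]
Algorithm: postorder visits root last, so walk postorder right-to-left;
each value is the root of the current inorder slice — split it at that
value, recurse on the right subtree first, then the left.
Recursive splits:
  root=25; inorder splits into left=[6, 9, 11], right=[29]
  root=29; inorder splits into left=[], right=[]
  root=11; inorder splits into left=[6, 9], right=[]
  root=9; inorder splits into left=[6], right=[]
  root=6; inorder splits into left=[], right=[]
Reconstructed level-order: [25, 11, 29, 9, 6]


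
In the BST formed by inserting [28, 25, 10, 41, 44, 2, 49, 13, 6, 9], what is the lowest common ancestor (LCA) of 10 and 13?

Tree insertion order: [28, 25, 10, 41, 44, 2, 49, 13, 6, 9]
Tree (level-order array): [28, 25, 41, 10, None, None, 44, 2, 13, None, 49, None, 6, None, None, None, None, None, 9]
In a BST, the LCA of p=10, q=13 is the first node v on the
root-to-leaf path with p <= v <= q (go left if both < v, right if both > v).
Walk from root:
  at 28: both 10 and 13 < 28, go left
  at 25: both 10 and 13 < 25, go left
  at 10: 10 <= 10 <= 13, this is the LCA
LCA = 10


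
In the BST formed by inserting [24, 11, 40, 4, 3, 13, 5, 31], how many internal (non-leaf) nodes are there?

Tree built from: [24, 11, 40, 4, 3, 13, 5, 31]
Tree (level-order array): [24, 11, 40, 4, 13, 31, None, 3, 5]
Rule: An internal node has at least one child.
Per-node child counts:
  node 24: 2 child(ren)
  node 11: 2 child(ren)
  node 4: 2 child(ren)
  node 3: 0 child(ren)
  node 5: 0 child(ren)
  node 13: 0 child(ren)
  node 40: 1 child(ren)
  node 31: 0 child(ren)
Matching nodes: [24, 11, 4, 40]
Count of internal (non-leaf) nodes: 4


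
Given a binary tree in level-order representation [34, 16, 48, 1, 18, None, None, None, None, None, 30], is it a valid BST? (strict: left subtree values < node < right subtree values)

Level-order array: [34, 16, 48, 1, 18, None, None, None, None, None, 30]
Validate using subtree bounds (lo, hi): at each node, require lo < value < hi,
then recurse left with hi=value and right with lo=value.
Preorder trace (stopping at first violation):
  at node 34 with bounds (-inf, +inf): OK
  at node 16 with bounds (-inf, 34): OK
  at node 1 with bounds (-inf, 16): OK
  at node 18 with bounds (16, 34): OK
  at node 30 with bounds (18, 34): OK
  at node 48 with bounds (34, +inf): OK
No violation found at any node.
Result: Valid BST


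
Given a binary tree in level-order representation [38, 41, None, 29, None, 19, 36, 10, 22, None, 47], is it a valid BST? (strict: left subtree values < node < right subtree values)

Level-order array: [38, 41, None, 29, None, 19, 36, 10, 22, None, 47]
Validate using subtree bounds (lo, hi): at each node, require lo < value < hi,
then recurse left with hi=value and right with lo=value.
Preorder trace (stopping at first violation):
  at node 38 with bounds (-inf, +inf): OK
  at node 41 with bounds (-inf, 38): VIOLATION
Node 41 violates its bound: not (-inf < 41 < 38).
Result: Not a valid BST


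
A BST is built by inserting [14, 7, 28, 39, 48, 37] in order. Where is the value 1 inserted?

Starting tree (level order): [14, 7, 28, None, None, None, 39, 37, 48]
Insertion path: 14 -> 7
Result: insert 1 as left child of 7
Final tree (level order): [14, 7, 28, 1, None, None, 39, None, None, 37, 48]


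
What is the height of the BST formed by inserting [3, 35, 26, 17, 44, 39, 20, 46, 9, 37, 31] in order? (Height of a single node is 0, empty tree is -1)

Insertion order: [3, 35, 26, 17, 44, 39, 20, 46, 9, 37, 31]
Tree (level-order array): [3, None, 35, 26, 44, 17, 31, 39, 46, 9, 20, None, None, 37]
Compute height bottom-up (empty subtree = -1):
  height(9) = 1 + max(-1, -1) = 0
  height(20) = 1 + max(-1, -1) = 0
  height(17) = 1 + max(0, 0) = 1
  height(31) = 1 + max(-1, -1) = 0
  height(26) = 1 + max(1, 0) = 2
  height(37) = 1 + max(-1, -1) = 0
  height(39) = 1 + max(0, -1) = 1
  height(46) = 1 + max(-1, -1) = 0
  height(44) = 1 + max(1, 0) = 2
  height(35) = 1 + max(2, 2) = 3
  height(3) = 1 + max(-1, 3) = 4
Height = 4


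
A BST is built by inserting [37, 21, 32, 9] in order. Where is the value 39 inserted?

Starting tree (level order): [37, 21, None, 9, 32]
Insertion path: 37
Result: insert 39 as right child of 37
Final tree (level order): [37, 21, 39, 9, 32]


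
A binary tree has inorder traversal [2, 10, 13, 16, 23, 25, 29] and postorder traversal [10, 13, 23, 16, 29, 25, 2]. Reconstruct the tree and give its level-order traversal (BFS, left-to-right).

Inorder:   [2, 10, 13, 16, 23, 25, 29]
Postorder: [10, 13, 23, 16, 29, 25, 2]
Algorithm: postorder visits root last, so walk postorder right-to-left;
each value is the root of the current inorder slice — split it at that
value, recurse on the right subtree first, then the left.
Recursive splits:
  root=2; inorder splits into left=[], right=[10, 13, 16, 23, 25, 29]
  root=25; inorder splits into left=[10, 13, 16, 23], right=[29]
  root=29; inorder splits into left=[], right=[]
  root=16; inorder splits into left=[10, 13], right=[23]
  root=23; inorder splits into left=[], right=[]
  root=13; inorder splits into left=[10], right=[]
  root=10; inorder splits into left=[], right=[]
Reconstructed level-order: [2, 25, 16, 29, 13, 23, 10]


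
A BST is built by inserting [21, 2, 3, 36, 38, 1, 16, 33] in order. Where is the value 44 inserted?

Starting tree (level order): [21, 2, 36, 1, 3, 33, 38, None, None, None, 16]
Insertion path: 21 -> 36 -> 38
Result: insert 44 as right child of 38
Final tree (level order): [21, 2, 36, 1, 3, 33, 38, None, None, None, 16, None, None, None, 44]


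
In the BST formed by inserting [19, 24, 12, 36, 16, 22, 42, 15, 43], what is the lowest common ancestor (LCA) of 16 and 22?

Tree insertion order: [19, 24, 12, 36, 16, 22, 42, 15, 43]
Tree (level-order array): [19, 12, 24, None, 16, 22, 36, 15, None, None, None, None, 42, None, None, None, 43]
In a BST, the LCA of p=16, q=22 is the first node v on the
root-to-leaf path with p <= v <= q (go left if both < v, right if both > v).
Walk from root:
  at 19: 16 <= 19 <= 22, this is the LCA
LCA = 19


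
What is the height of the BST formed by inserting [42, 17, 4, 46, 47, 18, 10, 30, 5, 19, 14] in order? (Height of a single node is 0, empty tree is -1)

Insertion order: [42, 17, 4, 46, 47, 18, 10, 30, 5, 19, 14]
Tree (level-order array): [42, 17, 46, 4, 18, None, 47, None, 10, None, 30, None, None, 5, 14, 19]
Compute height bottom-up (empty subtree = -1):
  height(5) = 1 + max(-1, -1) = 0
  height(14) = 1 + max(-1, -1) = 0
  height(10) = 1 + max(0, 0) = 1
  height(4) = 1 + max(-1, 1) = 2
  height(19) = 1 + max(-1, -1) = 0
  height(30) = 1 + max(0, -1) = 1
  height(18) = 1 + max(-1, 1) = 2
  height(17) = 1 + max(2, 2) = 3
  height(47) = 1 + max(-1, -1) = 0
  height(46) = 1 + max(-1, 0) = 1
  height(42) = 1 + max(3, 1) = 4
Height = 4


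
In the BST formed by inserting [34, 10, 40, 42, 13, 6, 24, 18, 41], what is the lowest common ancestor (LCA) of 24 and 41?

Tree insertion order: [34, 10, 40, 42, 13, 6, 24, 18, 41]
Tree (level-order array): [34, 10, 40, 6, 13, None, 42, None, None, None, 24, 41, None, 18]
In a BST, the LCA of p=24, q=41 is the first node v on the
root-to-leaf path with p <= v <= q (go left if both < v, right if both > v).
Walk from root:
  at 34: 24 <= 34 <= 41, this is the LCA
LCA = 34
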